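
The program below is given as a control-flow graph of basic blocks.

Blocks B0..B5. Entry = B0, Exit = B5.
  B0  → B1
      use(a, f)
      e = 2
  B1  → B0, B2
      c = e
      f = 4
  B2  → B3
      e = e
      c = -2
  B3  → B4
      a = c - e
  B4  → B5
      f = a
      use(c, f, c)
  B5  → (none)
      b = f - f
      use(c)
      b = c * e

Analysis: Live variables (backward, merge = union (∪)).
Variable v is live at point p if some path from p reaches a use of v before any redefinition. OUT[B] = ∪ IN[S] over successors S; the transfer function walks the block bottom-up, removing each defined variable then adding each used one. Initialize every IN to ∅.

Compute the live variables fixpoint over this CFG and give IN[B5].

Converged values:
  B0:  IN={a, f}  OUT={a, e}
  B1:  IN={a, e}  OUT={a, e, f}
  B2:  IN={e}  OUT={c, e}
  B3:  IN={c, e}  OUT={a, c, e}
  B4:  IN={a, c, e}  OUT={c, e, f}
  B5:  IN={c, e, f}  OUT={}

B5 is the boundary node: OUT[B5] = {}
Applying B5's transfer function to that OUT value gives IN[B5] (row B5 above).

Answer: {c, e, f}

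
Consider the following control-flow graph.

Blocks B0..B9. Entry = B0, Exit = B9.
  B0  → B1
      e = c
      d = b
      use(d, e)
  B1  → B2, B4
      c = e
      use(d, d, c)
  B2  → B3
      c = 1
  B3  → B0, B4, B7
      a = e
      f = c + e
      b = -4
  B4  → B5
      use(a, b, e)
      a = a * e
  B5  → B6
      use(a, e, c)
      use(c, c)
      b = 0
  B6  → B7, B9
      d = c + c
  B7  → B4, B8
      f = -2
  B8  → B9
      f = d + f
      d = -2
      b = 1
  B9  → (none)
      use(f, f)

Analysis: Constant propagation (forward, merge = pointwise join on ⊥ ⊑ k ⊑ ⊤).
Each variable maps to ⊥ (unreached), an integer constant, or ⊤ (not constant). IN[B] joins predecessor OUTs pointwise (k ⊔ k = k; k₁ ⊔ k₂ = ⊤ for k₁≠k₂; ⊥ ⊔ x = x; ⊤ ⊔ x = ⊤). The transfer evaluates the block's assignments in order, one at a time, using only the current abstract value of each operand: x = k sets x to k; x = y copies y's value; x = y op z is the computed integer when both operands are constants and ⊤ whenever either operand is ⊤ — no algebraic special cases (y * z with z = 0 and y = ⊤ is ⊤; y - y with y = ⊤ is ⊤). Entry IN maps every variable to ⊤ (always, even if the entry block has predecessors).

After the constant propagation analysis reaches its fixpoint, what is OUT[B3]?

Fixpoint table:
  B0: | IN=(all ⊤) | OUT=(all ⊤)
  B1: | IN=(all ⊤) | OUT=(all ⊤)
  B2: | IN=(all ⊤) | OUT={c:1; rest ⊤}
  B3: | IN={c:1; rest ⊤} | OUT={b:-4, c:1; rest ⊤}
  B4: | IN=(all ⊤) | OUT=(all ⊤)
  B5: | IN=(all ⊤) | OUT={b:0; rest ⊤}
  B6: | IN={b:0; rest ⊤} | OUT={b:0; rest ⊤}
  B7: | IN=(all ⊤) | OUT={f:-2; rest ⊤}
  B8: | IN={f:-2; rest ⊤} | OUT={b:1, d:-2; rest ⊤}
  B9: | IN=(all ⊤) | OUT=(all ⊤)

Merge at B3: IN[B3] = OUT[B2] = {a: ⊤, b: ⊤, c: 1, d: ⊤, e: ⊤, f: ⊤}
Applying B3's transfer function to that IN value gives OUT[B3] (row B3 above).

Answer: {a: ⊤, b: -4, c: 1, d: ⊤, e: ⊤, f: ⊤}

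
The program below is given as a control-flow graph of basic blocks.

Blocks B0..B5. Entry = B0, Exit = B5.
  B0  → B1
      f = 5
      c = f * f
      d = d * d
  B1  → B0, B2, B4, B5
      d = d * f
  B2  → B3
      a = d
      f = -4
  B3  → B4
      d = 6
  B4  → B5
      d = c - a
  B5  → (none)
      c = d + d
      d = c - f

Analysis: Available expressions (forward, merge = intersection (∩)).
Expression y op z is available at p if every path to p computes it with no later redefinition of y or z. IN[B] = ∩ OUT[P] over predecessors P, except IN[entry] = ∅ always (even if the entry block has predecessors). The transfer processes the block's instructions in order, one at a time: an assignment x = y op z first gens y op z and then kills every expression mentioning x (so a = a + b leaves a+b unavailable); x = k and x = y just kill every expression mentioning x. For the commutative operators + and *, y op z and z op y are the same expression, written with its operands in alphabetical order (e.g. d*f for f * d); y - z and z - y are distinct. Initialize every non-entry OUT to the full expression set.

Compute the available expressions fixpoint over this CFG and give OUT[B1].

Converged values:
  B0:   IN={}   OUT={f*f}
  B1:   IN={f*f}   OUT={f*f}
  B2:   IN={f*f}   OUT={}
  B3:   IN={}   OUT={}
  B4:   IN={}   OUT={c-a}
  B5:   IN={}   OUT={c-f}

Merge at B1: IN[B1] = OUT[B0] = {f*f}
Applying B1's transfer function to that IN value gives OUT[B1] (row B1 above).

Answer: {f*f}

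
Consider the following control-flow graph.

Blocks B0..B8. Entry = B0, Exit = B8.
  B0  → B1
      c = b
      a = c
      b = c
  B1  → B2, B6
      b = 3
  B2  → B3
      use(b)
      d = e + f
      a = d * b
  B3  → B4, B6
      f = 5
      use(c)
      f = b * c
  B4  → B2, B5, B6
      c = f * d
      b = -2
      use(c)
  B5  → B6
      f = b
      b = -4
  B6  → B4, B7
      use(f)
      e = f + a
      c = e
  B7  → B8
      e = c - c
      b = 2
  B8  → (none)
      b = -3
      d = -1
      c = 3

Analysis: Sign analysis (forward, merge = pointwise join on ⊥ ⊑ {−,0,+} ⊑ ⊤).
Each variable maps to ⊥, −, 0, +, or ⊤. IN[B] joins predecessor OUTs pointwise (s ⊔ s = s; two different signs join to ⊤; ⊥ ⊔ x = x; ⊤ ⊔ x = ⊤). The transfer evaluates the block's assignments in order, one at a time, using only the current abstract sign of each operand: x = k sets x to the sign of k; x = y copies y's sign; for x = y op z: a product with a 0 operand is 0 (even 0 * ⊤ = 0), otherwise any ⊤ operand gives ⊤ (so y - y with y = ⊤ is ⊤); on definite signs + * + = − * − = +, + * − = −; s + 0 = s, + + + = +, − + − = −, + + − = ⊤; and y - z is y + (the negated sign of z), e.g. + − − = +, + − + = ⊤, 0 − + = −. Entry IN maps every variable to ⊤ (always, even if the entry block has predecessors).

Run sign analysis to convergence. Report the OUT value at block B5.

Answer: {a: ⊤, b: -, c: ⊤, d: ⊤, e: ⊤, f: -}

Derivation:
Converged values:
  B0:  IN=(all ⊤)  OUT=(all ⊤)
  B1:  IN=(all ⊤)  OUT={b:+; rest ⊤}
  B2:  IN=(all ⊤)  OUT=(all ⊤)
  B3:  IN=(all ⊤)  OUT=(all ⊤)
  B4:  IN=(all ⊤)  OUT={b:-; rest ⊤}
  B5:  IN={b:-; rest ⊤}  OUT={b:-, f:-; rest ⊤}
  B6:  IN=(all ⊤)  OUT=(all ⊤)
  B7:  IN=(all ⊤)  OUT={b:+; rest ⊤}
  B8:  IN={b:+; rest ⊤}  OUT={b:-, c:+, d:-; rest ⊤}

Merge at B5: IN[B5] = OUT[B4] = {a: ⊤, b: -, c: ⊤, d: ⊤, e: ⊤, f: ⊤}
Applying B5's transfer function to that IN value gives OUT[B5] (row B5 above).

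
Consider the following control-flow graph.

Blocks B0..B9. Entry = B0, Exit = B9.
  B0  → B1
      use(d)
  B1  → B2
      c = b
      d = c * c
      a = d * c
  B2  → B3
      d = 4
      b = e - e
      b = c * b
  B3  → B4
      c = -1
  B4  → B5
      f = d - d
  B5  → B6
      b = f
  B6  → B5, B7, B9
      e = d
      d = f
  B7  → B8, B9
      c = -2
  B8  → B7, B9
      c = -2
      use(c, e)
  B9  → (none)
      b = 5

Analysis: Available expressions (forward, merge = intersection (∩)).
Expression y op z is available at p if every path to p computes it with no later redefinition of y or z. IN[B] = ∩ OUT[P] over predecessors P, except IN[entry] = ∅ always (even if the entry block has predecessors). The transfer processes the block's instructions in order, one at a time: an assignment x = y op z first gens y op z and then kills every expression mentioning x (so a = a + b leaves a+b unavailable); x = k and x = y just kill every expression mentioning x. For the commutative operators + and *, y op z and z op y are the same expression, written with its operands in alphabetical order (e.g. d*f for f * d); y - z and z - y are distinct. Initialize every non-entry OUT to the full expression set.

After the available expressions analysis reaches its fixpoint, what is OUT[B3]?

Converged values:
  B0: | IN={} | OUT={}
  B1: | IN={} | OUT={c*c, c*d}
  B2: | IN={c*c, c*d} | OUT={c*c, e-e}
  B3: | IN={c*c, e-e} | OUT={e-e}
  B4: | IN={e-e} | OUT={d-d, e-e}
  B5: | IN={} | OUT={}
  B6: | IN={} | OUT={}
  B7: | IN={} | OUT={}
  B8: | IN={} | OUT={}
  B9: | IN={} | OUT={}

Merge at B3: IN[B3] = OUT[B2] = {c*c, e-e}
Applying B3's transfer function to that IN value gives OUT[B3] (row B3 above).

Answer: {e-e}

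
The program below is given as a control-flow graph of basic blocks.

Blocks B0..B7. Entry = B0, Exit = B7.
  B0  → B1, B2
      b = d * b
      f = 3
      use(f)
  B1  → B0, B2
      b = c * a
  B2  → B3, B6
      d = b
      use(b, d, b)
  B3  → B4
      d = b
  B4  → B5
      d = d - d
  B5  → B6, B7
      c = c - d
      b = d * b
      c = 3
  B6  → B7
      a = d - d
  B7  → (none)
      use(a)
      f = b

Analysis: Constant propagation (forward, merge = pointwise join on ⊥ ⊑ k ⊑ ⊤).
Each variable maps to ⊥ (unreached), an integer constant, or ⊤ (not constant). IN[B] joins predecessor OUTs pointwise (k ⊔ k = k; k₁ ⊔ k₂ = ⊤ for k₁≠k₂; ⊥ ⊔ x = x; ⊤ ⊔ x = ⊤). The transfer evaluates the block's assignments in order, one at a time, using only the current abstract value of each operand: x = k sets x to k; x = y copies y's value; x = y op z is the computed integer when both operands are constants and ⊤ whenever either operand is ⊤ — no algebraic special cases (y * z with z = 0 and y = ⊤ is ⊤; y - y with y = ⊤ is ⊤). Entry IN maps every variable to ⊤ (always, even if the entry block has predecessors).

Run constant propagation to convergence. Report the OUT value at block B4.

Answer: {a: ⊤, b: ⊤, c: ⊤, d: ⊤, e: ⊤, f: 3}

Working:
Fixpoint table:
  B0:   IN=(all ⊤)   OUT={f:3; rest ⊤}
  B1:   IN={f:3; rest ⊤}   OUT={f:3; rest ⊤}
  B2:   IN={f:3; rest ⊤}   OUT={f:3; rest ⊤}
  B3:   IN={f:3; rest ⊤}   OUT={f:3; rest ⊤}
  B4:   IN={f:3; rest ⊤}   OUT={f:3; rest ⊤}
  B5:   IN={f:3; rest ⊤}   OUT={c:3, f:3; rest ⊤}
  B6:   IN={f:3; rest ⊤}   OUT={f:3; rest ⊤}
  B7:   IN={f:3; rest ⊤}   OUT=(all ⊤)

Merge at B4: IN[B4] = OUT[B3] = {a: ⊤, b: ⊤, c: ⊤, d: ⊤, e: ⊤, f: 3}
Applying B4's transfer function to that IN value gives OUT[B4] (row B4 above).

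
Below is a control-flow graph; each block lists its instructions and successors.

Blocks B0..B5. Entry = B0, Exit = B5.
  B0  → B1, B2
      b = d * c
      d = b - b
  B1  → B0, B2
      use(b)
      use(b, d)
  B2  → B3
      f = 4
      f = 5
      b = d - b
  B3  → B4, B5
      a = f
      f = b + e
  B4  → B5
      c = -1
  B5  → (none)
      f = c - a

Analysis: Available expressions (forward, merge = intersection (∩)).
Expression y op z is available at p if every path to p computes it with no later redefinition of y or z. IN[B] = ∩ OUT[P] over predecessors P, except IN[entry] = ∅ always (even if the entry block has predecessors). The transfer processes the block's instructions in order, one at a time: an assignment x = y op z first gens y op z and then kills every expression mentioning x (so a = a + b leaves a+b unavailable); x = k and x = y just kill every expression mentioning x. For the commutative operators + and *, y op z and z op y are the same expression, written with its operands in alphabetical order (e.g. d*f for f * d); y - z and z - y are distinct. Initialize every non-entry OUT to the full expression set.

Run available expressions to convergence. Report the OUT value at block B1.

Answer: {b-b}

Derivation:
Converged values:
  B0:  IN={}  OUT={b-b}
  B1:  IN={b-b}  OUT={b-b}
  B2:  IN={b-b}  OUT={}
  B3:  IN={}  OUT={b+e}
  B4:  IN={b+e}  OUT={b+e}
  B5:  IN={b+e}  OUT={b+e, c-a}

Merge at B1: IN[B1] = OUT[B0] = {b-b}
Applying B1's transfer function to that IN value gives OUT[B1] (row B1 above).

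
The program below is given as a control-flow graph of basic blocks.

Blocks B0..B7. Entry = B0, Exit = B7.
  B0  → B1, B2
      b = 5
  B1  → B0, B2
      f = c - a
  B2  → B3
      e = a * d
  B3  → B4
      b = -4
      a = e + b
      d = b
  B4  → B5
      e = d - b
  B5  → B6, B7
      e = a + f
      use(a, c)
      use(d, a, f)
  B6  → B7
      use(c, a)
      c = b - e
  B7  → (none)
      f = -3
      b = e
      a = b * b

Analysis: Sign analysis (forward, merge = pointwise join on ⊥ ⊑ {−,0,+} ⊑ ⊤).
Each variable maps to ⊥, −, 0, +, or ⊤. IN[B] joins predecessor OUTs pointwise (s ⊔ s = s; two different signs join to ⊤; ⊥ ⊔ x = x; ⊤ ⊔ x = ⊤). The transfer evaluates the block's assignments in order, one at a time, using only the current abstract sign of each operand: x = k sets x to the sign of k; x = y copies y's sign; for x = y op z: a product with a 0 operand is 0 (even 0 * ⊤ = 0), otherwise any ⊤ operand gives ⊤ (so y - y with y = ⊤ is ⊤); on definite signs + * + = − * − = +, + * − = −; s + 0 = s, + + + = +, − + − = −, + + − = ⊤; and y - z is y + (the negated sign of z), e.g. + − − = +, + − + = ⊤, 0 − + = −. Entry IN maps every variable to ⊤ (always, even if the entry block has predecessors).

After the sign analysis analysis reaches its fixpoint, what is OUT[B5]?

Answer: {a: ⊤, b: -, c: ⊤, d: -, e: ⊤, f: ⊤}

Derivation:
Per-block solution:
  B0:  IN=(all ⊤)  OUT={b:+; rest ⊤}
  B1:  IN={b:+; rest ⊤}  OUT={b:+; rest ⊤}
  B2:  IN={b:+; rest ⊤}  OUT={b:+; rest ⊤}
  B3:  IN={b:+; rest ⊤}  OUT={b:-, d:-; rest ⊤}
  B4:  IN={b:-, d:-; rest ⊤}  OUT={b:-, d:-; rest ⊤}
  B5:  IN={b:-, d:-; rest ⊤}  OUT={b:-, d:-; rest ⊤}
  B6:  IN={b:-, d:-; rest ⊤}  OUT={b:-, d:-; rest ⊤}
  B7:  IN={b:-, d:-; rest ⊤}  OUT={d:-, f:-; rest ⊤}

Merge at B5: IN[B5] = OUT[B4] = {a: ⊤, b: -, c: ⊤, d: -, e: ⊤, f: ⊤}
Applying B5's transfer function to that IN value gives OUT[B5] (row B5 above).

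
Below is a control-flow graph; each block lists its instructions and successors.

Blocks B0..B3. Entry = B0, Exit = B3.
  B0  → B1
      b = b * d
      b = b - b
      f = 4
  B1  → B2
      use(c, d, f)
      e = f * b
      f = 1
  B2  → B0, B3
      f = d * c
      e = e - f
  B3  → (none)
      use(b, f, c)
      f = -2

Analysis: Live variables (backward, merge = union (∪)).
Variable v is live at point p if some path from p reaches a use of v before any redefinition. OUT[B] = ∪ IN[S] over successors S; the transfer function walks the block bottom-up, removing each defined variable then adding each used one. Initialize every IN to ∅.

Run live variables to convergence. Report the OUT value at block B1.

Answer: {b, c, d, e}

Trace:
Converged values:
  B0:   IN={b, c, d}   OUT={b, c, d, f}
  B1:   IN={b, c, d, f}   OUT={b, c, d, e}
  B2:   IN={b, c, d, e}   OUT={b, c, d, f}
  B3:   IN={b, c, f}   OUT={}

Merge at B1: OUT[B1] = IN[B2] = {b, c, d, e}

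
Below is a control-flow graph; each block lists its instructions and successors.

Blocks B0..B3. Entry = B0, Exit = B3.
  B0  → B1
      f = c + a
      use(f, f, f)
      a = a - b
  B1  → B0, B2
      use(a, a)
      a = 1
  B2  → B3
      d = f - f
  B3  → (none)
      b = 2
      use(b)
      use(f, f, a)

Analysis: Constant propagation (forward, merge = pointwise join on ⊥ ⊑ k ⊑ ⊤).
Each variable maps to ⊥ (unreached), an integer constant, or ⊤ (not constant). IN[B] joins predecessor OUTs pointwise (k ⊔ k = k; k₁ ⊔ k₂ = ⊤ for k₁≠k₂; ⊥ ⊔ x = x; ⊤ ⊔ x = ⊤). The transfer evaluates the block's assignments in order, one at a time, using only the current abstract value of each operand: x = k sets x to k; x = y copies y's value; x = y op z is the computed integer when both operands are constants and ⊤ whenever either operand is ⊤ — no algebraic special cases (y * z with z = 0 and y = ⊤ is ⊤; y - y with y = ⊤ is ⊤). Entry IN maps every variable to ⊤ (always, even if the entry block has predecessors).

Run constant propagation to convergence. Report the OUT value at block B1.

Converged values:
  B0:   IN=(all ⊤)   OUT=(all ⊤)
  B1:   IN=(all ⊤)   OUT={a:1; rest ⊤}
  B2:   IN={a:1; rest ⊤}   OUT={a:1; rest ⊤}
  B3:   IN={a:1; rest ⊤}   OUT={a:1, b:2; rest ⊤}

Merge at B1: IN[B1] = OUT[B0] = {a: ⊤, b: ⊤, c: ⊤, d: ⊤, e: ⊤, f: ⊤}
Applying B1's transfer function to that IN value gives OUT[B1] (row B1 above).

Answer: {a: 1, b: ⊤, c: ⊤, d: ⊤, e: ⊤, f: ⊤}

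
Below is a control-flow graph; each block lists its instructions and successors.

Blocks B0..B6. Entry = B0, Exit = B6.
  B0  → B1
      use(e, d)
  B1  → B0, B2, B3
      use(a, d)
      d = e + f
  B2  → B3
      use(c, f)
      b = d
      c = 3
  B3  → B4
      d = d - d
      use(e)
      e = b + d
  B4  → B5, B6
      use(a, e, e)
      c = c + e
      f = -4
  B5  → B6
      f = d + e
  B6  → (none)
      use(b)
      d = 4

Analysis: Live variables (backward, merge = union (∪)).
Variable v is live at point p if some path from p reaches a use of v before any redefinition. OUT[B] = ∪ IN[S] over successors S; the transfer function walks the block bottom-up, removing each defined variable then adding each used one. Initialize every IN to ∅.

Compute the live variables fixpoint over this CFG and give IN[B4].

Fixpoint table:
  B0: | IN={a, b, c, d, e, f} | OUT={a, b, c, d, e, f}
  B1: | IN={a, b, c, d, e, f} | OUT={a, b, c, d, e, f}
  B2: | IN={a, c, d, e, f} | OUT={a, b, c, d, e}
  B3: | IN={a, b, c, d, e} | OUT={a, b, c, d, e}
  B4: | IN={a, b, c, d, e} | OUT={b, d, e}
  B5: | IN={b, d, e} | OUT={b}
  B6: | IN={b} | OUT={}

Merge at B4: OUT[B4] = IN[B5] ⊔ IN[B6] = {b, d, e}
Applying B4's transfer function to that OUT value gives IN[B4] (row B4 above).

Answer: {a, b, c, d, e}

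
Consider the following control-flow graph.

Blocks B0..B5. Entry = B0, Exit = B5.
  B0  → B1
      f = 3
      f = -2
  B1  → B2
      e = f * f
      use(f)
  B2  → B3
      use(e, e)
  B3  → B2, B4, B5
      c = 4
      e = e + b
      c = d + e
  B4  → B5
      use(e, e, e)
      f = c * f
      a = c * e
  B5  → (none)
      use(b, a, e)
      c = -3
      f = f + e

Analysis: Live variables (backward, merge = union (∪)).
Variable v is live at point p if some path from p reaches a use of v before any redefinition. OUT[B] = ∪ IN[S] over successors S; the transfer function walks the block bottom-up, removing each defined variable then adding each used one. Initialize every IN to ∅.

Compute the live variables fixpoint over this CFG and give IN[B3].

Converged values:
  B0:  IN={a, b, d}  OUT={a, b, d, f}
  B1:  IN={a, b, d, f}  OUT={a, b, d, e, f}
  B2:  IN={a, b, d, e, f}  OUT={a, b, d, e, f}
  B3:  IN={a, b, d, e, f}  OUT={a, b, c, d, e, f}
  B4:  IN={b, c, e, f}  OUT={a, b, e, f}
  B5:  IN={a, b, e, f}  OUT={}

Merge at B3: OUT[B3] = IN[B2] ⊔ IN[B4] ⊔ IN[B5] = {a, b, c, d, e, f}
Applying B3's transfer function to that OUT value gives IN[B3] (row B3 above).

Answer: {a, b, d, e, f}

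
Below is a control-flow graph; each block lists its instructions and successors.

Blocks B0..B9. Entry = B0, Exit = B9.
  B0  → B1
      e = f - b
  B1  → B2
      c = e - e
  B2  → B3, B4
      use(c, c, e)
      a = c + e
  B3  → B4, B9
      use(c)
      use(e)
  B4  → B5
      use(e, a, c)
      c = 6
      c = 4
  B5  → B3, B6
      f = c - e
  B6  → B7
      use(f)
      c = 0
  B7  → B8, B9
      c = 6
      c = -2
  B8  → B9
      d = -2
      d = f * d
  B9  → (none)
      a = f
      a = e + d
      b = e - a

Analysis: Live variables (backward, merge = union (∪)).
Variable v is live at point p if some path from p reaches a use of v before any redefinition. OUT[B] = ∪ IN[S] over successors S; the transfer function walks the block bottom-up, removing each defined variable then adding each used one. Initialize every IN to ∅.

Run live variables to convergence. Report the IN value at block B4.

Answer: {a, c, d, e}

Working:
Fixpoint table:
  B0: | IN={b, d, f} | OUT={d, e, f}
  B1: | IN={d, e, f} | OUT={c, d, e, f}
  B2: | IN={c, d, e, f} | OUT={a, c, d, e, f}
  B3: | IN={a, c, d, e, f} | OUT={a, c, d, e, f}
  B4: | IN={a, c, d, e} | OUT={a, c, d, e}
  B5: | IN={a, c, d, e} | OUT={a, c, d, e, f}
  B6: | IN={d, e, f} | OUT={d, e, f}
  B7: | IN={d, e, f} | OUT={d, e, f}
  B8: | IN={e, f} | OUT={d, e, f}
  B9: | IN={d, e, f} | OUT={}

Merge at B4: OUT[B4] = IN[B5] = {a, c, d, e}
Applying B4's transfer function to that OUT value gives IN[B4] (row B4 above).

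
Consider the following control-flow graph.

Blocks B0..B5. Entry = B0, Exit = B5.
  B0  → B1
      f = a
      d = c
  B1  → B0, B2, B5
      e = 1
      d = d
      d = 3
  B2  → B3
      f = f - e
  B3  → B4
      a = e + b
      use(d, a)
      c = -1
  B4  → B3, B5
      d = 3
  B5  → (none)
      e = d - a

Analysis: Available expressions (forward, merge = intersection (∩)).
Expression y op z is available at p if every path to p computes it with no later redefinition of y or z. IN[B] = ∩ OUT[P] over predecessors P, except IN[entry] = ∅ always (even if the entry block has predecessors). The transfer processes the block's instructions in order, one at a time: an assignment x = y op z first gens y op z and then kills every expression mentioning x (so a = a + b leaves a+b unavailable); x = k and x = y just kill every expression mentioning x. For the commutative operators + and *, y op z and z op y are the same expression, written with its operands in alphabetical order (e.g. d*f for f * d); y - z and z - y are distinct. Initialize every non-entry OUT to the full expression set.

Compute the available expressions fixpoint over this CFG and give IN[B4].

Answer: {b+e}

Working:
Fixpoint table:
  B0: | IN={} | OUT={}
  B1: | IN={} | OUT={}
  B2: | IN={} | OUT={}
  B3: | IN={} | OUT={b+e}
  B4: | IN={b+e} | OUT={b+e}
  B5: | IN={} | OUT={d-a}

Merge at B4: IN[B4] = OUT[B3] = {b+e}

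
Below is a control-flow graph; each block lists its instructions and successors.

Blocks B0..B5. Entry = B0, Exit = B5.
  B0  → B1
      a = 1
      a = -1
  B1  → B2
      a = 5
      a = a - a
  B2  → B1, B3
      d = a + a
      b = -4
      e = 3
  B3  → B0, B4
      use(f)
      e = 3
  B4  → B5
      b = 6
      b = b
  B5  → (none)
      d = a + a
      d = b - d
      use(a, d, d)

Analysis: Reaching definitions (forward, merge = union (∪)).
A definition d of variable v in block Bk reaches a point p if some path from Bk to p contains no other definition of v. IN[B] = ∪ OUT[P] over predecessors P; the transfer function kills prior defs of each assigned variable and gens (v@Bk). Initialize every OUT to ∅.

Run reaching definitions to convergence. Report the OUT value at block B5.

Per-block solution:
  B0:   IN={a@B1, b@B2, d@B2, e@B3}   OUT={a@B0, b@B2, d@B2, e@B3}
  B1:   IN={a@B0, a@B1, b@B2, d@B2, e@B2, e@B3}   OUT={a@B1, b@B2, d@B2, e@B2, e@B3}
  B2:   IN={a@B1, b@B2, d@B2, e@B2, e@B3}   OUT={a@B1, b@B2, d@B2, e@B2}
  B3:   IN={a@B1, b@B2, d@B2, e@B2}   OUT={a@B1, b@B2, d@B2, e@B3}
  B4:   IN={a@B1, b@B2, d@B2, e@B3}   OUT={a@B1, b@B4, d@B2, e@B3}
  B5:   IN={a@B1, b@B4, d@B2, e@B3}   OUT={a@B1, b@B4, d@B5, e@B3}

Merge at B5: IN[B5] = OUT[B4] = {a@B1, b@B4, d@B2, e@B3}
Applying B5's transfer function to that IN value gives OUT[B5] (row B5 above).

Answer: {a@B1, b@B4, d@B5, e@B3}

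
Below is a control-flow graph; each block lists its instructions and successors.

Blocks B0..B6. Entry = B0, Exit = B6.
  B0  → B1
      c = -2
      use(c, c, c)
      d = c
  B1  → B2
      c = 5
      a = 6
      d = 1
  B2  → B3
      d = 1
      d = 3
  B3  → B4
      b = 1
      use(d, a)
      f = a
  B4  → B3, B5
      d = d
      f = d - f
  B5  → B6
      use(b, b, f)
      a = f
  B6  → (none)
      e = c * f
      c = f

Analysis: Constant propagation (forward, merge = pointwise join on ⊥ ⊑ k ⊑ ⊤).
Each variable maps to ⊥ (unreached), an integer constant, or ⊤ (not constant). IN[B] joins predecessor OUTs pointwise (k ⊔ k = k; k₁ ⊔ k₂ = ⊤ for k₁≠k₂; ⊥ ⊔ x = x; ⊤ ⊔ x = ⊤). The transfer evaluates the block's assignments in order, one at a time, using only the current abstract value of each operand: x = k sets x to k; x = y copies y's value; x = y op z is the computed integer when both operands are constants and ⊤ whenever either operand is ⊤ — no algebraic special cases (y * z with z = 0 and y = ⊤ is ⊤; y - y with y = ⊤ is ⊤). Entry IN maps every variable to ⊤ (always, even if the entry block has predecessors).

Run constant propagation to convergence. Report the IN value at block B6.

Converged values:
  B0: | IN=(all ⊤) | OUT={c:-2, d:-2; rest ⊤}
  B1: | IN={c:-2, d:-2; rest ⊤} | OUT={a:6, c:5, d:1; rest ⊤}
  B2: | IN={a:6, c:5, d:1; rest ⊤} | OUT={a:6, c:5, d:3; rest ⊤}
  B3: | IN={a:6, c:5, d:3; rest ⊤} | OUT={a:6, b:1, c:5, d:3, f:6; rest ⊤}
  B4: | IN={a:6, b:1, c:5, d:3, f:6; rest ⊤} | OUT={a:6, b:1, c:5, d:3, f:-3; rest ⊤}
  B5: | IN={a:6, b:1, c:5, d:3, f:-3; rest ⊤} | OUT={a:-3, b:1, c:5, d:3, f:-3; rest ⊤}
  B6: | IN={a:-3, b:1, c:5, d:3, f:-3; rest ⊤} | OUT={a:-3, b:1, c:-3, d:3, e:-15, f:-3; rest ⊤}

Merge at B6: IN[B6] = OUT[B5] = {a: -3, b: 1, c: 5, d: 3, e: ⊤, f: -3}

Answer: {a: -3, b: 1, c: 5, d: 3, e: ⊤, f: -3}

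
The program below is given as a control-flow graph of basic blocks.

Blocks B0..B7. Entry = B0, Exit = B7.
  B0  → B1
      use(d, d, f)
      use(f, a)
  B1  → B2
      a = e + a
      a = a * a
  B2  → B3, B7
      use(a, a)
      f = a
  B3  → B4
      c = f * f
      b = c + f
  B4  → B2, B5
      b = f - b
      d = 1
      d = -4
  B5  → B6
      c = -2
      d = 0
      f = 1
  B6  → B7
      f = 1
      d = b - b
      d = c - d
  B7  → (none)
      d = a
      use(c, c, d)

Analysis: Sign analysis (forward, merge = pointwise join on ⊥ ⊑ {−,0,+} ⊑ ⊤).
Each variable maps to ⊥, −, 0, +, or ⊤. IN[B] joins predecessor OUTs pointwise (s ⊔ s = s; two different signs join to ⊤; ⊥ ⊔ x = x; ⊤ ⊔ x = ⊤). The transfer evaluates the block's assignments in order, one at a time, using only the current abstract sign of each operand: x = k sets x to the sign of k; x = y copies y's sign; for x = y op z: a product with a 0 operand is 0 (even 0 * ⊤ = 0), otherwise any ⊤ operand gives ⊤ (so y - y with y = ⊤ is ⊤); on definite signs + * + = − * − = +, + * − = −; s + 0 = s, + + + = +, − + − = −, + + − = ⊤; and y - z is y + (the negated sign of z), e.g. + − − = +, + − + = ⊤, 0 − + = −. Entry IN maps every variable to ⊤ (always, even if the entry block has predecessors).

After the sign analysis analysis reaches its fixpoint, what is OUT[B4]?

Answer: {a: ⊤, b: ⊤, c: ⊤, d: -, e: ⊤, f: ⊤}

Trace:
Converged values:
  B0:  IN=(all ⊤)  OUT=(all ⊤)
  B1:  IN=(all ⊤)  OUT=(all ⊤)
  B2:  IN=(all ⊤)  OUT=(all ⊤)
  B3:  IN=(all ⊤)  OUT=(all ⊤)
  B4:  IN=(all ⊤)  OUT={d:-; rest ⊤}
  B5:  IN={d:-; rest ⊤}  OUT={c:-, d:0, f:+; rest ⊤}
  B6:  IN={c:-, d:0, f:+; rest ⊤}  OUT={c:-, f:+; rest ⊤}
  B7:  IN=(all ⊤)  OUT=(all ⊤)

Merge at B4: IN[B4] = OUT[B3] = {a: ⊤, b: ⊤, c: ⊤, d: ⊤, e: ⊤, f: ⊤}
Applying B4's transfer function to that IN value gives OUT[B4] (row B4 above).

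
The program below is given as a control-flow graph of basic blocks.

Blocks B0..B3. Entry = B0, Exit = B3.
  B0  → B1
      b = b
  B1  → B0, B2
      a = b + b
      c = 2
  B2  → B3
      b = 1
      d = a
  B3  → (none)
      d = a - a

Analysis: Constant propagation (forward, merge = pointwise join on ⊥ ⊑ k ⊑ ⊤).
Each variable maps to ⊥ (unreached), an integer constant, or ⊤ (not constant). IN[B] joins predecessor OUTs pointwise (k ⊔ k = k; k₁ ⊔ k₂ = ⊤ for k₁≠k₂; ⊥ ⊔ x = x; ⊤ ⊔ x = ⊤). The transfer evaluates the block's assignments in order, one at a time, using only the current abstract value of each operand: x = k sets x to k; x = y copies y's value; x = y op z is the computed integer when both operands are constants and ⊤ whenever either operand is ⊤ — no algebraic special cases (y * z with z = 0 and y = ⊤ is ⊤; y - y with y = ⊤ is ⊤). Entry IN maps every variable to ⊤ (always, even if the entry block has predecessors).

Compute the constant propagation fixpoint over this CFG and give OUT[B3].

Answer: {a: ⊤, b: 1, c: 2, d: ⊤, e: ⊤, f: ⊤}

Derivation:
Per-block solution:
  B0:  IN=(all ⊤)  OUT=(all ⊤)
  B1:  IN=(all ⊤)  OUT={c:2; rest ⊤}
  B2:  IN={c:2; rest ⊤}  OUT={b:1, c:2; rest ⊤}
  B3:  IN={b:1, c:2; rest ⊤}  OUT={b:1, c:2; rest ⊤}

Merge at B3: IN[B3] = OUT[B2] = {a: ⊤, b: 1, c: 2, d: ⊤, e: ⊤, f: ⊤}
Applying B3's transfer function to that IN value gives OUT[B3] (row B3 above).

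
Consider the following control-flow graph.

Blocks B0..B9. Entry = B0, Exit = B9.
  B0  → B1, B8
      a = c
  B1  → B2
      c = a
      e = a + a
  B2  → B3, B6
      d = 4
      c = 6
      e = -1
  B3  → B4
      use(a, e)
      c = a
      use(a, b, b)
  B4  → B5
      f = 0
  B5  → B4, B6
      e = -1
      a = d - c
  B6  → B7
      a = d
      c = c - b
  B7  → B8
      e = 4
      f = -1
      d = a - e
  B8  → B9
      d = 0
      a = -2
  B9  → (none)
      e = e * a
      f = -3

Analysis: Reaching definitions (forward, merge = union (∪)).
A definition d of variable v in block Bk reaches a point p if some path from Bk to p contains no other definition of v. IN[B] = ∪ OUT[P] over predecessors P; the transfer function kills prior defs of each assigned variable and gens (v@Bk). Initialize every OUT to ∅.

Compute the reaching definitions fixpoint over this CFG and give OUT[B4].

Fixpoint table:
  B0:   IN={}   OUT={a@B0}
  B1:   IN={a@B0}   OUT={a@B0, c@B1, e@B1}
  B2:   IN={a@B0, c@B1, e@B1}   OUT={a@B0, c@B2, d@B2, e@B2}
  B3:   IN={a@B0, c@B2, d@B2, e@B2}   OUT={a@B0, c@B3, d@B2, e@B2}
  B4:   IN={a@B0, a@B5, c@B3, d@B2, e@B2, e@B5, f@B4}   OUT={a@B0, a@B5, c@B3, d@B2, e@B2, e@B5, f@B4}
  B5:   IN={a@B0, a@B5, c@B3, d@B2, e@B2, e@B5, f@B4}   OUT={a@B5, c@B3, d@B2, e@B5, f@B4}
  B6:   IN={a@B0, a@B5, c@B2, c@B3, d@B2, e@B2, e@B5, f@B4}   OUT={a@B6, c@B6, d@B2, e@B2, e@B5, f@B4}
  B7:   IN={a@B6, c@B6, d@B2, e@B2, e@B5, f@B4}   OUT={a@B6, c@B6, d@B7, e@B7, f@B7}
  B8:   IN={a@B0, a@B6, c@B6, d@B7, e@B7, f@B7}   OUT={a@B8, c@B6, d@B8, e@B7, f@B7}
  B9:   IN={a@B8, c@B6, d@B8, e@B7, f@B7}   OUT={a@B8, c@B6, d@B8, e@B9, f@B9}

Merge at B4: IN[B4] = OUT[B3] ⊔ OUT[B5] = {a@B0, a@B5, c@B3, d@B2, e@B2, e@B5, f@B4}
Applying B4's transfer function to that IN value gives OUT[B4] (row B4 above).

Answer: {a@B0, a@B5, c@B3, d@B2, e@B2, e@B5, f@B4}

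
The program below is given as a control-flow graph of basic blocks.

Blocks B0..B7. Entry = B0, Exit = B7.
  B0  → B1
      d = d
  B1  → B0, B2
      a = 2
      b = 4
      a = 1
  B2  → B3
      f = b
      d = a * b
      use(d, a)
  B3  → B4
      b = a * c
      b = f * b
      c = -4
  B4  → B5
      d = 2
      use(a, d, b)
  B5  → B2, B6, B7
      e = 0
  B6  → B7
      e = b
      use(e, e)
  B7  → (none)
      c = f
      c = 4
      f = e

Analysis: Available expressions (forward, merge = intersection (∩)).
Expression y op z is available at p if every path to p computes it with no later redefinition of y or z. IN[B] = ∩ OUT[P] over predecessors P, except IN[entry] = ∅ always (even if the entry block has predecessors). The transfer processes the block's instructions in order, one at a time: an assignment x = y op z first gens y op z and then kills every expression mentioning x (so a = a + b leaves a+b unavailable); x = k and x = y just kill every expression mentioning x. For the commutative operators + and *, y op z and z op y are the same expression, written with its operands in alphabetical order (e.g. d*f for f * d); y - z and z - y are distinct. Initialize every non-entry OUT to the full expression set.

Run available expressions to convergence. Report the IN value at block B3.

Fixpoint table:
  B0: | IN={} | OUT={}
  B1: | IN={} | OUT={}
  B2: | IN={} | OUT={a*b}
  B3: | IN={a*b} | OUT={}
  B4: | IN={} | OUT={}
  B5: | IN={} | OUT={}
  B6: | IN={} | OUT={}
  B7: | IN={} | OUT={}

Merge at B3: IN[B3] = OUT[B2] = {a*b}

Answer: {a*b}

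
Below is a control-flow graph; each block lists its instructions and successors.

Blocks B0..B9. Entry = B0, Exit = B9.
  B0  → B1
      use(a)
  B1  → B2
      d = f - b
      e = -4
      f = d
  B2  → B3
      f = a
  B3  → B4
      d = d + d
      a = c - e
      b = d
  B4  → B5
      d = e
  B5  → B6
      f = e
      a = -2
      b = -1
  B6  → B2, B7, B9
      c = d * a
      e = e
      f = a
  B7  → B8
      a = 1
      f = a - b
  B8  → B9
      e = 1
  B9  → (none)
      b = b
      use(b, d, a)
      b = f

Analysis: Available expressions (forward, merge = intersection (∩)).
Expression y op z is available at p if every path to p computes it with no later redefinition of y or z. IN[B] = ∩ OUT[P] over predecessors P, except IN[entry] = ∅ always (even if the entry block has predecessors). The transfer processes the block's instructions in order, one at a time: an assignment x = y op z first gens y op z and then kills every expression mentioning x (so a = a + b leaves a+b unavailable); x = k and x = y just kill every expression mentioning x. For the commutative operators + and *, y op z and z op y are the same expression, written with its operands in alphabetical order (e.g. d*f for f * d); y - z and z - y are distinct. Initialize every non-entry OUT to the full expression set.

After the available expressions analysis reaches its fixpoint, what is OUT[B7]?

Per-block solution:
  B0: | IN={} | OUT={}
  B1: | IN={} | OUT={}
  B2: | IN={} | OUT={}
  B3: | IN={} | OUT={c-e}
  B4: | IN={c-e} | OUT={c-e}
  B5: | IN={c-e} | OUT={c-e}
  B6: | IN={c-e} | OUT={a*d}
  B7: | IN={a*d} | OUT={a-b}
  B8: | IN={a-b} | OUT={a-b}
  B9: | IN={} | OUT={}

Merge at B7: IN[B7] = OUT[B6] = {a*d}
Applying B7's transfer function to that IN value gives OUT[B7] (row B7 above).

Answer: {a-b}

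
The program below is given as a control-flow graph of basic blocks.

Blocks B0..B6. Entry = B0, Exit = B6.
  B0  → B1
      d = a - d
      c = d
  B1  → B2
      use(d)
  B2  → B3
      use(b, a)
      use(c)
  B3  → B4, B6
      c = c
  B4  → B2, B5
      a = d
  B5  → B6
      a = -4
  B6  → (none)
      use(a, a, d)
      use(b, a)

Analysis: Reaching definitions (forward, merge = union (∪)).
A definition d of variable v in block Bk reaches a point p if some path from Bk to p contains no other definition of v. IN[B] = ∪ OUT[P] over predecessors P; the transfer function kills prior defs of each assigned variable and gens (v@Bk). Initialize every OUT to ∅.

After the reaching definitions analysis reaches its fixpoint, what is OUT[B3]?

Converged values:
  B0: | IN={} | OUT={c@B0, d@B0}
  B1: | IN={c@B0, d@B0} | OUT={c@B0, d@B0}
  B2: | IN={a@B4, c@B0, c@B3, d@B0} | OUT={a@B4, c@B0, c@B3, d@B0}
  B3: | IN={a@B4, c@B0, c@B3, d@B0} | OUT={a@B4, c@B3, d@B0}
  B4: | IN={a@B4, c@B3, d@B0} | OUT={a@B4, c@B3, d@B0}
  B5: | IN={a@B4, c@B3, d@B0} | OUT={a@B5, c@B3, d@B0}
  B6: | IN={a@B4, a@B5, c@B3, d@B0} | OUT={a@B4, a@B5, c@B3, d@B0}

Merge at B3: IN[B3] = OUT[B2] = {a@B4, c@B0, c@B3, d@B0}
Applying B3's transfer function to that IN value gives OUT[B3] (row B3 above).

Answer: {a@B4, c@B3, d@B0}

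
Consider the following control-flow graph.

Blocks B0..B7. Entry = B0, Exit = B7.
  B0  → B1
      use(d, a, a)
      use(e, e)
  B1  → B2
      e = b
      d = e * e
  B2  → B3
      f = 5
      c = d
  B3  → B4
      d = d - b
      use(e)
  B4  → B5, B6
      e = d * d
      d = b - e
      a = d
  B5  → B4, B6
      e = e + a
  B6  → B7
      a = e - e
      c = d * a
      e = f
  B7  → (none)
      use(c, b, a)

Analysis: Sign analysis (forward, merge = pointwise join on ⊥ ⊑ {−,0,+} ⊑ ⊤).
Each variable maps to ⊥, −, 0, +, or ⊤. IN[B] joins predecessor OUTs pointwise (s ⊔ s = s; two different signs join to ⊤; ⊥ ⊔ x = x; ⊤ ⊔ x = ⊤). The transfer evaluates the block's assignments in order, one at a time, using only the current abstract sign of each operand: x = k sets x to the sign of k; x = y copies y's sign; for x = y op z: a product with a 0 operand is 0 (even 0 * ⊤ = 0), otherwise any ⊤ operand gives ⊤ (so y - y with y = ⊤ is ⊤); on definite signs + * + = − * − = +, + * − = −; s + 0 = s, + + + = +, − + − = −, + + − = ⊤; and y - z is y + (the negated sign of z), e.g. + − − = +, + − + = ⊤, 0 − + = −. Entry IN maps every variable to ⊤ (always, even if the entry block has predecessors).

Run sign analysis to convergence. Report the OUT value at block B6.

Fixpoint table:
  B0:  IN=(all ⊤)  OUT=(all ⊤)
  B1:  IN=(all ⊤)  OUT=(all ⊤)
  B2:  IN=(all ⊤)  OUT={f:+; rest ⊤}
  B3:  IN={f:+; rest ⊤}  OUT={f:+; rest ⊤}
  B4:  IN={f:+; rest ⊤}  OUT={f:+; rest ⊤}
  B5:  IN={f:+; rest ⊤}  OUT={f:+; rest ⊤}
  B6:  IN={f:+; rest ⊤}  OUT={e:+, f:+; rest ⊤}
  B7:  IN={e:+, f:+; rest ⊤}  OUT={e:+, f:+; rest ⊤}

Merge at B6: IN[B6] = OUT[B4] ⊔ OUT[B5] = {a: ⊤, b: ⊤, c: ⊤, d: ⊤, e: ⊤, f: +}
Applying B6's transfer function to that IN value gives OUT[B6] (row B6 above).

Answer: {a: ⊤, b: ⊤, c: ⊤, d: ⊤, e: +, f: +}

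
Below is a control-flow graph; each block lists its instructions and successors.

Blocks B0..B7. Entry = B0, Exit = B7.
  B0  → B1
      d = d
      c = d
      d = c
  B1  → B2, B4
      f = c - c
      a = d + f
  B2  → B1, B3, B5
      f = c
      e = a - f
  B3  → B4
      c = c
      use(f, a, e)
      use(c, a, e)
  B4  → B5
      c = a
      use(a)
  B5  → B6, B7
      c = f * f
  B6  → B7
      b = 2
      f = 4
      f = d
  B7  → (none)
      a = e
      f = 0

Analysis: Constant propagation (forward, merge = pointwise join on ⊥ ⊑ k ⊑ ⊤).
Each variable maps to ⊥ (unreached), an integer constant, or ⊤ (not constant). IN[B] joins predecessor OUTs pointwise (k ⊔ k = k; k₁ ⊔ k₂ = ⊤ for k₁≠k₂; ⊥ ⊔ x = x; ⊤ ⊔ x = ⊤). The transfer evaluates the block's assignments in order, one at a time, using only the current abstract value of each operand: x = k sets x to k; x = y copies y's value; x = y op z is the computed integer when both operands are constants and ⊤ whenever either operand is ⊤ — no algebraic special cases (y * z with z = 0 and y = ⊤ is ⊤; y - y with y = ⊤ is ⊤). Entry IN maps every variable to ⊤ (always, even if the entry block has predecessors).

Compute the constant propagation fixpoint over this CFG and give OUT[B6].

Answer: {a: ⊤, b: 2, c: ⊤, d: ⊤, e: ⊤, f: ⊤}

Working:
Per-block solution:
  B0:   IN=(all ⊤)   OUT=(all ⊤)
  B1:   IN=(all ⊤)   OUT=(all ⊤)
  B2:   IN=(all ⊤)   OUT=(all ⊤)
  B3:   IN=(all ⊤)   OUT=(all ⊤)
  B4:   IN=(all ⊤)   OUT=(all ⊤)
  B5:   IN=(all ⊤)   OUT=(all ⊤)
  B6:   IN=(all ⊤)   OUT={b:2; rest ⊤}
  B7:   IN=(all ⊤)   OUT={f:0; rest ⊤}

Merge at B6: IN[B6] = OUT[B5] = {a: ⊤, b: ⊤, c: ⊤, d: ⊤, e: ⊤, f: ⊤}
Applying B6's transfer function to that IN value gives OUT[B6] (row B6 above).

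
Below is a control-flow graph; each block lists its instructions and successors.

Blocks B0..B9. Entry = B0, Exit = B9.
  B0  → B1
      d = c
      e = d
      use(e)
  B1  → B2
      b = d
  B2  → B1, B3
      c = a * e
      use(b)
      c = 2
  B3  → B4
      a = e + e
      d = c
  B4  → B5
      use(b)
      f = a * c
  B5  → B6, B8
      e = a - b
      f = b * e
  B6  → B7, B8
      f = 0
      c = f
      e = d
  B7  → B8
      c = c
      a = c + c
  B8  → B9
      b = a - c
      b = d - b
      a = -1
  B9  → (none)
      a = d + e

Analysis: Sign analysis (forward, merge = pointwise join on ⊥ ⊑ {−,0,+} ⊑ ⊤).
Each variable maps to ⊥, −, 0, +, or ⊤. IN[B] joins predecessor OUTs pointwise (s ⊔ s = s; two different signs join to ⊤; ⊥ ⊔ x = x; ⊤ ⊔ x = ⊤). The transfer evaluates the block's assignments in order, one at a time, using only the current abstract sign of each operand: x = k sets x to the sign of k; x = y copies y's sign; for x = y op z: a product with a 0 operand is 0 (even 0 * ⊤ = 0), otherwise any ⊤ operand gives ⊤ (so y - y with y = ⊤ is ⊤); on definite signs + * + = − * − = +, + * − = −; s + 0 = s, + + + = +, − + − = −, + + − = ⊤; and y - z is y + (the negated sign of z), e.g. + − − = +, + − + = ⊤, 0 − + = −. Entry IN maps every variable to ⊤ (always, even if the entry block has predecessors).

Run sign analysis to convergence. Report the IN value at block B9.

Answer: {a: -, b: ⊤, c: ⊤, d: +, e: ⊤, f: ⊤}

Working:
Fixpoint table:
  B0:  IN=(all ⊤)  OUT=(all ⊤)
  B1:  IN=(all ⊤)  OUT=(all ⊤)
  B2:  IN=(all ⊤)  OUT={c:+; rest ⊤}
  B3:  IN={c:+; rest ⊤}  OUT={c:+, d:+; rest ⊤}
  B4:  IN={c:+, d:+; rest ⊤}  OUT={c:+, d:+; rest ⊤}
  B5:  IN={c:+, d:+; rest ⊤}  OUT={c:+, d:+; rest ⊤}
  B6:  IN={c:+, d:+; rest ⊤}  OUT={c:0, d:+, e:+, f:0; rest ⊤}
  B7:  IN={c:0, d:+, e:+, f:0; rest ⊤}  OUT={a:0, c:0, d:+, e:+, f:0; rest ⊤}
  B8:  IN={d:+; rest ⊤}  OUT={a:-, d:+; rest ⊤}
  B9:  IN={a:-, d:+; rest ⊤}  OUT={d:+; rest ⊤}

Merge at B9: IN[B9] = OUT[B8] = {a: -, b: ⊤, c: ⊤, d: +, e: ⊤, f: ⊤}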